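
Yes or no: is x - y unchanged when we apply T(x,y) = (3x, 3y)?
No

Substitute T(x,y) = (3x, 3y) into the expression and compare with the original.

Original: x - y
After applying T: (3x) - (3y) = 3x - 3y

This differs from the original x - y (difference: 2x - 2y), so the expression is NOT invariant.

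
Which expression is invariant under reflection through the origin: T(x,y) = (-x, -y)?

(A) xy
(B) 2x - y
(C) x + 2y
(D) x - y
A

The map is reflection through the origin: T(x,y) = (-x, -y).
Substitute the transformed coordinates into each option and compare with the original:
(A) xy  ->  (-x)(-y) = xy   [equals xy: invariant]
(B) 2x - y  ->  2(-x) - (-y) = -2x + y   [differs from 2x - y: not invariant]
(C) x + 2y  ->  (-x) + 2(-y) = -x - 2y   [differs from x + 2y: not invariant]
(D) x - y  ->  (-x) - (-y) = -x + y   [differs from x - y: not invariant]

Only option (A), xy, is unchanged by the transformation.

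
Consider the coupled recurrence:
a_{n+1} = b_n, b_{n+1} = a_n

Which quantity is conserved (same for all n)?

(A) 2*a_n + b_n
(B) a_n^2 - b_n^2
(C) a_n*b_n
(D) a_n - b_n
C

Replace a_n by a_{n+1} = b_n and b_n by b_{n+1} = a_n in each option and simplify:
(A) 2*a_n + b_n  ->  2*(b_n) + (a_n) = a_n + 2*b_n   [not conserved]
(B) a_n^2 - b_n^2  ->  (b_n)^2 - (a_n)^2 = -a_n^2 + b_n^2   [not conserved]
(C) a_n*b_n  ->  (b_n)*(a_n) = a_n*b_n   [conserved]
(D) a_n - b_n  ->  (b_n) - (a_n) = -a_n + b_n   [not conserved]

Only (C) a_n*b_n returns to itself after one step, so it is the conserved quantity.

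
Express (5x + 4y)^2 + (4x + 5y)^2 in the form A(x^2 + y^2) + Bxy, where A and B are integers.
41(x^2 + y^2) + 80xy

Expanding: (5x + 4y)^2 = 25x^2 + 40xy + 16y^2
(4x + 5y)^2 = 16x^2 + 40xy + 25y^2
Sum = (25+16)(x^2+y^2) + 80xy = 41(x^2 + y^2) + 80xy
This is symmetric in x and y.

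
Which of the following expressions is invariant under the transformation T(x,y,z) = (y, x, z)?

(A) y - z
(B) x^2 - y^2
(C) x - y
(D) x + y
D

Apply T(x,y,z) = (y, x, z) to each option, i.e. replace (x, y, z) by the transformed coordinates.
Substitute the transformed coordinates into each option and compare with the original:
(A) y - z  ->  (x) - (z) = x - z   [differs from y - z: not invariant]
(B) x^2 - y^2  ->  (y)^2 - (x)^2 = -x^2 + y^2   [differs from x^2 - y^2: not invariant]
(C) x - y  ->  (y) - (x) = -x + y   [differs from x - y: not invariant]
(D) x + y  ->  (y) + (x) = x + y   [equals x + y: invariant]

Only option (D), x + y, is unchanged by the transformation.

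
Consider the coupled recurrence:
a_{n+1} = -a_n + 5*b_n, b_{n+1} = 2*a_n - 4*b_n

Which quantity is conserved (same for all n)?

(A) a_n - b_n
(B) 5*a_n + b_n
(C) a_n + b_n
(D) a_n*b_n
C

Replace a_n by a_{n+1} = -a_n + 5*b_n and b_n by b_{n+1} = 2*a_n - 4*b_n in each option and simplify:
(A) a_n - b_n  ->  (-a_n + 5*b_n) - (2*a_n - 4*b_n) = -3*a_n + 9*b_n   [not conserved]
(B) 5*a_n + b_n  ->  5*(-a_n + 5*b_n) + (2*a_n - 4*b_n) = -3*a_n + 21*b_n   [not conserved]
(C) a_n + b_n  ->  (-a_n + 5*b_n) + (2*a_n - 4*b_n) = a_n + b_n   [conserved]
(D) a_n*b_n  ->  (-a_n + 5*b_n)*(2*a_n - 4*b_n) = -2*a_n^2 + 14*a_n*b_n - 20*b_n^2   [not conserved]

Only (C) a_n + b_n returns to itself after one step, so it is the conserved quantity.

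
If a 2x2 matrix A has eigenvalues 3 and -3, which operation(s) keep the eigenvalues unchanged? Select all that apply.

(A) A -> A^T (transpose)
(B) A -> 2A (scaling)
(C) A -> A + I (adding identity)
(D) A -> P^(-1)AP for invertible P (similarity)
A and D

Eigenvalues are preserved by:
1. Similarity transformations: A -> P^(-1)AP (same characteristic polynomial)
2. Transpose: A^T has the same eigenvalues as A

Eigenvalues are NOT preserved by:
- Adding identity: eigenvalues become 3+1, -3+1
- Scaling: eigenvalues become 6, -6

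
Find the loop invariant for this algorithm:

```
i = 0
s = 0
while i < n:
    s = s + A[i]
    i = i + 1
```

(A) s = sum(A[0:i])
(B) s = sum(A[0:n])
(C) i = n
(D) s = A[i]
A

A loop invariant must hold before the first iteration and be re-established by every execution of the body.

(A) s = sum(A[0:i]): Initially i = 0 and s = 0 = sum of the empty slice A[0:0]. If s = sum(A[0:i]) holds at the top of an iteration, the body sets s to sum(A[0:i]) + A[i] = sum(A[0:i+1]) and then i to i+1, so s = sum(A[0:i]) holds again. At exit i = n, giving s = sum(A[0:n]).

The other options fail:
(B) s = sum(A[0:n]): false before the loop (s = 0, not the full sum) -- it only becomes true at exit.
(C) i = n: false initially (i = 0); it is the exit condition, not an invariant.
(D) s = A[i]: after the first iteration s = A[0] but i = 1, so s = A[i] compares s with the wrong element (and fails in general).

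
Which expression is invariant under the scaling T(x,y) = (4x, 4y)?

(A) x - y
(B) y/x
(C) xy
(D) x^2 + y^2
B

Under the uniform scaling T(x,y) = (4x, 4y):
Substitute the transformed coordinates into each option and compare with the original:
(A) x - y  ->  (4x) - (4y) = 4x - 4y   [differs from x - y: not invariant]
(B) y/x  ->  (4y)/(4x) = y/x   [equals y/x: invariant]
(C) xy  ->  (4x)(4y) = 16xy   [differs from xy: not invariant]
(D) x^2 + y^2  ->  (4x)^2 + (4y)^2 = 16x^2 + 16y^2   [differs from x^2 + y^2: not invariant]

Only option (B), y/x, is unchanged by the transformation.
The common factor 4 cancels in a ratio of coordinates, while sums, products and sums of squares pick up factors of 4 or 16.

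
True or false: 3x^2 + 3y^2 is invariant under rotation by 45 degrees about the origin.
True

Applying rotation by 45 degrees: x' = x*cos(45 degrees) - y*sin(45 degrees) = sqrt(2)x/2 - sqrt(2)y/2, y' = x*sin(45 degrees) + y*cos(45 degrees) = sqrt(2)x/2 + sqrt(2)y/2

Substituting into 3x^2 + 3y^2:
3(sqrt(2)x/2 - sqrt(2)y/2)^2 + 3(sqrt(2)x/2 + sqrt(2)y/2)^2
= 3x^2 + 3y^2

This equals the original expression 3x^2 + 3y^2, so it IS invariant.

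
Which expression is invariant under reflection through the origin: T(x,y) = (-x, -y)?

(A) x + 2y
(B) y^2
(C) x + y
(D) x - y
B

The map is reflection through the origin: T(x,y) = (-x, -y).
Substitute the transformed coordinates into each option and compare with the original:
(A) x + 2y  ->  (-x) + 2(-y) = -x - 2y   [differs from x + 2y: not invariant]
(B) y^2  ->  (-y)^2 = y^2   [equals y^2: invariant]
(C) x + y  ->  (-x) + (-y) = -x - y   [differs from x + y: not invariant]
(D) x - y  ->  (-x) - (-y) = -x + y   [differs from x - y: not invariant]

Only option (B), y^2, is unchanged by the transformation.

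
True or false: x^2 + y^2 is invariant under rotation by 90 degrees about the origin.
True

Applying rotation by 90 degrees: x' = x*cos(90 degrees) - y*sin(90 degrees) = -y, y' = x*sin(90 degrees) + y*cos(90 degrees) = x

Substituting into x^2 + y^2:
(-y)^2 + (x)^2
= x^2 + y^2

This equals the original expression x^2 + y^2, so it IS invariant.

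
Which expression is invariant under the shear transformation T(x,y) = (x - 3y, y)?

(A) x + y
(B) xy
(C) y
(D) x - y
C

Under the shear T(x,y) = (x - 3y, y):
Substitute the transformed coordinates into each option and compare with the original:
(A) x + y  ->  (x - 3y) + (y) = x - 2y   [differs from x + y: not invariant]
(B) xy  ->  (x - 3y)(y) = xy - 3y^2   [differs from xy: not invariant]
(C) y  ->  (y) = y   [equals y: invariant]
(D) x - y  ->  (x - 3y) - (y) = x - 4y   [differs from x - y: not invariant]

Only option (C), y, is unchanged by the transformation.
A horizontal shear moves points parallel to the x-axis, so the y-coordinate (and any function of y alone) is unchanged.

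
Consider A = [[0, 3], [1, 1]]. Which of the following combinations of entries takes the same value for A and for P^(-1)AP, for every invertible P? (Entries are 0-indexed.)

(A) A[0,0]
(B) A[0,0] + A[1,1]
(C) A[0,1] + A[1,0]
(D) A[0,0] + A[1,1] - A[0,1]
B

A[0,0] + A[1,1] is the trace of A. By the cyclic property of the trace, tr(P^(-1)AP) = tr(APP^(-1)) = tr(A), so it is the same for every matrix similar to A.

The other combinations are not similarity invariants. For example, take P = [[1, 1], [1, 2]] (det P = 1), so P^(-1) = [[2, -1], [-1, 1]] and
B = P^(-1)AP = [[4, 9], [-1, -3]].
Evaluating each option on A and on B:
(A) A[0,0]: 0 for A, 4 for B -> changes
(B) A[0,0] + A[1,1]: 1 for A, 1 for B -> unchanged
(C) A[0,1] + A[1,0]: 4 for A, 8 for B -> changes
(D) A[0,0] + A[1,1] - A[0,1]: -2 for A, -8 for B -> changes

Only (B) A[0,0] + A[1,1] = 1 survives (and it does so for every P, not just this one), so it is the invariant.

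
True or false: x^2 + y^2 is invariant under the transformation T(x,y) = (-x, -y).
True

Substitute T(x,y) = (-x, -y) into the expression and compare with the original.

Original: x^2 + y^2
After applying T: (-x)^2 + (-y)^2 = x^2 + y^2

This is identical to the original x^2 + y^2, so the expression is invariant.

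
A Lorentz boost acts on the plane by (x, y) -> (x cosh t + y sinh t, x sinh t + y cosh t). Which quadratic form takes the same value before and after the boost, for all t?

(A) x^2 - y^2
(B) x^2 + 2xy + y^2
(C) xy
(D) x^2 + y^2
A

Write x' = x cosh t + y sinh t, y' = x sinh t + y cosh t and substitute into each option:
(A) x^2 - y^2: (x cosh t + y sinh t)^2 - (x sinh t + y cosh t)^2 = x^2(cosh^2 t - sinh^2 t) + 2xy(cosh t sinh t - sinh t cosh t) + y^2(sinh^2 t - cosh^2 t) = x^2 - y^2   [invariant, using cosh^2 t - sinh^2 t = 1]
(B) x^2 + 2xy + y^2: (x' + y')^2 with x' + y' = (x + y)(cosh t + sinh t) = (x + y)e^t, so it becomes (x + y)^2 e^(2t)   [not invariant for t != 0]
(C) xy: (x cosh t + y sinh t)(x sinh t + y cosh t) = xy(cosh^2 t + sinh^2 t) + (x^2 + y^2) sinh t cosh t = xy cosh 2t + (x^2 + y^2)(sinh 2t)/2   [not invariant for t != 0]
(D) x^2 + y^2: (x cosh t + y sinh t)^2 + (x sinh t + y cosh t)^2 = (x^2 + y^2)(cosh^2 t + sinh^2 t) + 4xy sinh t cosh t = (x^2 + y^2) cosh 2t + 2xy sinh 2t   [not invariant for t != 0]

Only (A) x^2 - y^2 is unchanged; it is the Minkowski form preserved by Lorentz boosts, just as x^2 + y^2 is preserved by ordinary rotations.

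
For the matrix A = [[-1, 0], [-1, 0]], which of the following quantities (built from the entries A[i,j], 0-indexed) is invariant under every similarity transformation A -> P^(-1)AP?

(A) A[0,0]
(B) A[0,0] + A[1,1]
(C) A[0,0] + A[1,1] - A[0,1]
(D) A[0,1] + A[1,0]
B

A[0,0] + A[1,1] is the trace of A. By the cyclic property of the trace, tr(P^(-1)AP) = tr(APP^(-1)) = tr(A), so it is the same for every matrix similar to A.

The other combinations are not similarity invariants. For example, take P = [[1, -1], [0, 1]] (det P = 1), so P^(-1) = [[1, 1], [0, 1]] and
B = P^(-1)AP = [[-2, 2], [-1, 1]].
Evaluating each option on A and on B:
(A) A[0,0]: -1 for A, -2 for B -> changes
(B) A[0,0] + A[1,1]: -1 for A, -1 for B -> unchanged
(C) A[0,0] + A[1,1] - A[0,1]: -1 for A, -3 for B -> changes
(D) A[0,1] + A[1,0]: -1 for A, 1 for B -> changes

Only (B) A[0,0] + A[1,1] = -1 survives (and it does so for every P, not just this one), so it is the invariant.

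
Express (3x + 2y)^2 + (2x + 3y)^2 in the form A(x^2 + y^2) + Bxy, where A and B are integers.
13(x^2 + y^2) + 24xy

Expanding: (3x + 2y)^2 = 9x^2 + 12xy + 4y^2
(2x + 3y)^2 = 4x^2 + 12xy + 9y^2
Sum = (9+4)(x^2+y^2) + 24xy = 13(x^2 + y^2) + 24xy
This is symmetric in x and y.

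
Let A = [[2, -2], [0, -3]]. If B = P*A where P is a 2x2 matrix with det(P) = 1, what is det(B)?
-6

By the multiplicative property of determinants, det(B) = det(P*A) = det(P) * det(A) = det(A),
so the determinant is invariant under multiplication by any determinant-1 matrix; we just need det(A).

det(A) = (2)(-3) - (-2)(0) = -6 - 0 = -6

Therefore det(B) = 1 * (-6) = -6.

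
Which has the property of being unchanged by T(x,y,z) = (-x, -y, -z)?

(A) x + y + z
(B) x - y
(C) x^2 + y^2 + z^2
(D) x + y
C

Apply T(x,y,z) = (-x, -y, -z) to each option, i.e. replace (x, y, z) by the transformed coordinates.
Substitute the transformed coordinates into each option and compare with the original:
(A) x + y + z  ->  (-x) + (-y) + (-z) = -x - y - z   [differs from x + y + z: not invariant]
(B) x - y  ->  (-x) - (-y) = -x + y   [differs from x - y: not invariant]
(C) x^2 + y^2 + z^2  ->  (-x)^2 + (-y)^2 + (-z)^2 = x^2 + y^2 + z^2   [equals x^2 + y^2 + z^2: invariant]
(D) x + y  ->  (-x) + (-y) = -x - y   [differs from x + y: not invariant]

Only option (C), x^2 + y^2 + z^2, is unchanged by the transformation.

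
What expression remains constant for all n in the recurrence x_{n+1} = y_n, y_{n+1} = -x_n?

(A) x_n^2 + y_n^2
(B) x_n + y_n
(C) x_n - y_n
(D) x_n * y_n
A

For the recurrence x_{n+1} = y_n, y_{n+1} = -x_n:

x_{n+1}^2 + y_{n+1}^2 = y_n^2 + (-x_n)^2 = x_n^2 + y_n^2
The sum of squares is conserved (like energy in a harmonic oscillator).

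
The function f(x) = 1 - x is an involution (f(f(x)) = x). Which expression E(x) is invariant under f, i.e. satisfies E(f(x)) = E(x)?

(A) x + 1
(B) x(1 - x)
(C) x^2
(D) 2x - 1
B

Replace x by f(x) = 1 - x in each option and simplify. As a quick numerical cross-check, also compare E(5) with E(f(5)) = E(-4).

(A) x + 1  ->  (1 - x) + 1 = 2 - x; check: E(5) = 6 but E(-4) = -3.   [not invariant]
(B) x(1 - x)  ->  (1 - x)(1 - (1 - x)), which simplifies back to x(1 - x); check: E(5) = -20, E(-4) = -20.   [invariant]
(C) x^2  ->  (1 - x)^2 = (x - 1)^2; check: E(5) = 25 but E(-4) = 16.   [not invariant]
(D) 2x - 1  ->  2(1 - x) - 1 = 1 - 2x; check: E(5) = 9 but E(-4) = -9.   [not invariant]

Only (B) is unchanged. E is symmetric under swapping x with f(x) = 1 - x, which is exactly what an involution does.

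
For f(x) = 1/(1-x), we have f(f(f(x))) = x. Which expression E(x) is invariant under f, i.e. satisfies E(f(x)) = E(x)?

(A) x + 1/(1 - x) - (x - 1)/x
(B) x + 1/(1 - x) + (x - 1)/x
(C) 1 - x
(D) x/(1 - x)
B

Replace x by f(x) = 1/(1 - x) in each option and simplify. As a quick numerical cross-check, also compare E(4) with E(f(4)) = E(-1/3).

(A) x + 1/(1 - x) - (x - 1)/x  ->  (1/(1 - x)) + 1/(1 - (1/(1 - x))) - ((1/(1 - x)) - 1)/(1/(1 - x)) = (x^2(1 - x) - x + (x - 1)^2)/(x(x - 1)); check: E(4) = 35/12 but E(-1/3) = -43/12.   [not invariant]
(B) x + 1/(1 - x) + (x - 1)/x  ->  (1/(1 - x)) + 1/(1 - (1/(1 - x))) + ((1/(1 - x)) - 1)/(1/(1 - x)), which simplifies back to x + 1/(1 - x) + (x - 1)/x; check: E(4) = 53/12, E(-1/3) = 53/12.   [invariant]
(C) 1 - x  ->  1 - (1/(1 - x)) = x/(x - 1); check: E(4) = -3 but E(-1/3) = 4/3.   [not invariant]
(D) x/(1 - x)  ->  (1/(1 - x))/(1 - (1/(1 - x))) = -1/x; check: E(4) = -4/3 but E(-1/3) = -1/4.   [not invariant]

Only (B) is unchanged. Indeed f(f(x)) = 1/(1 - 1/(1-x)) = (1-x)/(-x) = (x-1)/x, so E(x) = x + f(x) + f(f(x)) is the sum over the whole 3-cycle; applying f just permutes the three terms cyclically (x -> f(x) -> f(f(x)) -> x), leaving the sum unchanged.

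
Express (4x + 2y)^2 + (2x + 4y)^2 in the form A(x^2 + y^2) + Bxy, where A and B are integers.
20(x^2 + y^2) + 32xy

Expanding: (4x + 2y)^2 = 16x^2 + 16xy + 4y^2
(2x + 4y)^2 = 4x^2 + 16xy + 16y^2
Sum = (16+4)(x^2+y^2) + 32xy = 20(x^2 + y^2) + 32xy
This is symmetric in x and y.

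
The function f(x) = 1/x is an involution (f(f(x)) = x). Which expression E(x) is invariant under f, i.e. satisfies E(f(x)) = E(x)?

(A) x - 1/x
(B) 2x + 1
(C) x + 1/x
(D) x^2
C

Replace x by f(x) = 1/x in each option and simplify. As a quick numerical cross-check, also compare E(5) with E(f(5)) = E(1/5).

(A) x - 1/x  ->  (1/x) - 1/(1/x) = -x + 1/x; check: E(5) = 24/5 but E(1/5) = -24/5.   [not invariant]
(B) 2x + 1  ->  2(1/x) + 1 = (x + 2)/x; check: E(5) = 11 but E(1/5) = 7/5.   [not invariant]
(C) x + 1/x  ->  (1/x) + 1/(1/x), which simplifies back to x + 1/x; check: E(5) = 26/5, E(1/5) = 26/5.   [invariant]
(D) x^2  ->  (1/x)^2 = x^(-2); check: E(5) = 25 but E(1/5) = 1/25.   [not invariant]

Only (C) is unchanged. E is symmetric under swapping x with f(x) = 1/x, which is exactly what an involution does.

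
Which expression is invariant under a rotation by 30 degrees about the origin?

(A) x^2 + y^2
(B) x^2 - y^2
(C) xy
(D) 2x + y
A

A rotation by 30 degrees sends (x, y) to (sqrt(3)x/2 - y/2, x/2 + sqrt(3)y/2).
Substitute the transformed coordinates into each option and compare with the original:
(A) x^2 + y^2  ->  (sqrt(3)x/2 - y/2)^2 + (x/2 + sqrt(3)y/2)^2 = x^2 + y^2   [equals x^2 + y^2: invariant]
(B) x^2 - y^2  ->  (sqrt(3)x/2 - y/2)^2 - (x/2 + sqrt(3)y/2)^2 = x^2/2 - sqrt(3)xy - y^2/2   [differs from x^2 - y^2: not invariant]
(C) xy  ->  (sqrt(3)x/2 - y/2)(x/2 + sqrt(3)y/2) = sqrt(3)x^2/4 + xy/2 - sqrt(3)y^2/4   [differs from xy: not invariant]
(D) 2x + y  ->  2(sqrt(3)x/2 - y/2) + (x/2 + sqrt(3)y/2) = x/2 + sqrt(3)x - y + sqrt(3)y/2   [differs from 2x + y: not invariant]

Only option (A), x^2 + y^2, is unchanged by the transformation.
Geometrically, x^2 + y^2 is the squared distance from the origin, which every rotation about the origin preserves.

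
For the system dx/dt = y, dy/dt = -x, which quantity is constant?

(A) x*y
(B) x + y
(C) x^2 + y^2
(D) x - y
C

A first integral I satisfies dI/dt = 0 along every solution. Differentiate each option and use the equation of motion:
(A) d/dt[x*y] = (dx/dt)y + x(dy/dt) = y^2 - x^2, not identically 0
(B) d/dt[x + y] = y + (-x) = y - x, not identically 0
(C) d/dt[x^2 + y^2] = 2x*dx/dt + 2y*dy/dt = 2x*y + 2y*(-x) = 0
(D) d/dt[x - y] = y - (-x) = x + y, not identically 0

Only (C) has zero time-derivative. So x^2 + y^2 (the squared radius; trajectories are circles) is the conserved quantity.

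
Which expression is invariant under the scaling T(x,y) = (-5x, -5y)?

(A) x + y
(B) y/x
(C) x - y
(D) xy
B

Under the uniform scaling T(x,y) = (-5x, -5y):
Substitute the transformed coordinates into each option and compare with the original:
(A) x + y  ->  (-5x) + (-5y) = -5x - 5y   [differs from x + y: not invariant]
(B) y/x  ->  (-5y)/(-5x) = y/x   [equals y/x: invariant]
(C) x - y  ->  (-5x) - (-5y) = -5x + 5y   [differs from x - y: not invariant]
(D) xy  ->  (-5x)(-5y) = 25xy   [differs from xy: not invariant]

Only option (B), y/x, is unchanged by the transformation.
The common factor -5 cancels in a ratio of coordinates, while sums, products and sums of squares pick up factors of -5 or 25.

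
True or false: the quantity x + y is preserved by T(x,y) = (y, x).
True

Substitute T(x,y) = (y, x) into the expression and compare with the original.

Original: x + y
After applying T: (y) + (x) = x + y

This is identical to the original x + y, so the expression is invariant.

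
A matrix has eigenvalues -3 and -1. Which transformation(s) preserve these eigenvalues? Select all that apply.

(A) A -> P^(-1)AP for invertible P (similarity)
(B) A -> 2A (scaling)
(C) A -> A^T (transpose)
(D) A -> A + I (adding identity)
A and C

Eigenvalues are preserved by:
1. Similarity transformations: A -> P^(-1)AP (same characteristic polynomial)
2. Transpose: A^T has the same eigenvalues as A

Eigenvalues are NOT preserved by:
- Adding identity: eigenvalues become -3+1, -1+1
- Scaling: eigenvalues become -6, -2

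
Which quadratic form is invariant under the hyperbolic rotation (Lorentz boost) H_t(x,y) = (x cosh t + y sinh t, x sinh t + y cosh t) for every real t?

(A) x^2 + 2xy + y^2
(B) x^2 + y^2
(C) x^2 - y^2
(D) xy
C

Write x' = x cosh t + y sinh t, y' = x sinh t + y cosh t and substitute into each option:
(A) x^2 + 2xy + y^2: (x' + y')^2 with x' + y' = (x + y)(cosh t + sinh t) = (x + y)e^t, so it becomes (x + y)^2 e^(2t)   [not invariant for t != 0]
(B) x^2 + y^2: (x cosh t + y sinh t)^2 + (x sinh t + y cosh t)^2 = (x^2 + y^2)(cosh^2 t + sinh^2 t) + 4xy sinh t cosh t = (x^2 + y^2) cosh 2t + 2xy sinh 2t   [not invariant for t != 0]
(C) x^2 - y^2: (x cosh t + y sinh t)^2 - (x sinh t + y cosh t)^2 = x^2(cosh^2 t - sinh^2 t) + 2xy(cosh t sinh t - sinh t cosh t) + y^2(sinh^2 t - cosh^2 t) = x^2 - y^2   [invariant, using cosh^2 t - sinh^2 t = 1]
(D) xy: (x cosh t + y sinh t)(x sinh t + y cosh t) = xy(cosh^2 t + sinh^2 t) + (x^2 + y^2) sinh t cosh t = xy cosh 2t + (x^2 + y^2)(sinh 2t)/2   [not invariant for t != 0]

Only (C) x^2 - y^2 is unchanged; it is the Minkowski form preserved by Lorentz boosts, just as x^2 + y^2 is preserved by ordinary rotations.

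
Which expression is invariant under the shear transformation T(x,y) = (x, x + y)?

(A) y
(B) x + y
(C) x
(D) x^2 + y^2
C

Under the shear T(x,y) = (x, x + y):
Substitute the transformed coordinates into each option and compare with the original:
(A) y  ->  (x + y) = x + y   [differs from y: not invariant]
(B) x + y  ->  (x) + (x + y) = 2x + y   [differs from x + y: not invariant]
(C) x  ->  (x) = x   [equals x: invariant]
(D) x^2 + y^2  ->  (x)^2 + (x + y)^2 = 2x^2 + 2xy + y^2   [differs from x^2 + y^2: not invariant]

Only option (C), x, is unchanged by the transformation.
A vertical shear moves points parallel to the y-axis, so the x-coordinate (and any function of x alone) is unchanged.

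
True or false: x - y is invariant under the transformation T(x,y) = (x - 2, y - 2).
True

Substitute T(x,y) = (x - 2, y - 2) into the expression and compare with the original.

Original: x - y
After applying T: (x - 2) - (y - 2) = x - y

This is identical to the original x - y, so the expression is invariant.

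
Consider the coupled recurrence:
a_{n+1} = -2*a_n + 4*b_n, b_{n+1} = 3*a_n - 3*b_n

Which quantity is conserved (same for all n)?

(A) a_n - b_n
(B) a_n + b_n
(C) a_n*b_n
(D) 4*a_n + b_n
B

Replace a_n by a_{n+1} = -2*a_n + 4*b_n and b_n by b_{n+1} = 3*a_n - 3*b_n in each option and simplify:
(A) a_n - b_n  ->  (-2*a_n + 4*b_n) - (3*a_n - 3*b_n) = -5*a_n + 7*b_n   [not conserved]
(B) a_n + b_n  ->  (-2*a_n + 4*b_n) + (3*a_n - 3*b_n) = a_n + b_n   [conserved]
(C) a_n*b_n  ->  (-2*a_n + 4*b_n)*(3*a_n - 3*b_n) = -6*a_n^2 + 18*a_n*b_n - 12*b_n^2   [not conserved]
(D) 4*a_n + b_n  ->  4*(-2*a_n + 4*b_n) + (3*a_n - 3*b_n) = -5*a_n + 13*b_n   [not conserved]

Only (B) a_n + b_n returns to itself after one step, so it is the conserved quantity.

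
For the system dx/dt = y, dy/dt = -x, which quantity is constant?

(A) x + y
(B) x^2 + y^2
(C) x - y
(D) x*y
B

A first integral I satisfies dI/dt = 0 along every solution. Differentiate each option and use the equation of motion:
(A) d/dt[x + y] = y + (-x) = y - x, not identically 0
(B) d/dt[x^2 + y^2] = 2x*dx/dt + 2y*dy/dt = 2x*y + 2y*(-x) = 0
(C) d/dt[x - y] = y - (-x) = x + y, not identically 0
(D) d/dt[x*y] = (dx/dt)y + x(dy/dt) = y^2 - x^2, not identically 0

Only (B) has zero time-derivative. So x^2 + y^2 (the squared radius; trajectories are circles) is the conserved quantity.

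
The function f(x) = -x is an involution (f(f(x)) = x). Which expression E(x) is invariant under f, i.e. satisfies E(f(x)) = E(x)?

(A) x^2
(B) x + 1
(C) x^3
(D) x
A

Replace x by f(x) = -x in each option and simplify. As a quick numerical cross-check, also compare E(4) with E(f(4)) = E(-4).

(A) x^2  ->  (-x)^2, which simplifies back to x^2; check: E(4) = 16, E(-4) = 16.   [invariant]
(B) x + 1  ->  (-x) + 1 = 1 - x; check: E(4) = 5 but E(-4) = -3.   [not invariant]
(C) x^3  ->  (-x)^3 = -x^3; check: E(4) = 64 but E(-4) = -64.   [not invariant]
(D) x  ->  (-x) = -x; check: E(4) = 4 but E(-4) = -4.   [not invariant]

Only (A) is unchanged. E is symmetric under swapping x with f(x) = -x, which is exactly what an involution does.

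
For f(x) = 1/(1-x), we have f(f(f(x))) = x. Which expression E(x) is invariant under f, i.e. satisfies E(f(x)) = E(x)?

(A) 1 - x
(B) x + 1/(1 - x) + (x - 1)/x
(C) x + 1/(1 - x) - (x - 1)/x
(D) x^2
B

Replace x by f(x) = 1/(1 - x) in each option and simplify. As a quick numerical cross-check, also compare E(3) with E(f(3)) = E(-1/2).

(A) 1 - x  ->  1 - (1/(1 - x)) = x/(x - 1); check: E(3) = -2 but E(-1/2) = 3/2.   [not invariant]
(B) x + 1/(1 - x) + (x - 1)/x  ->  (1/(1 - x)) + 1/(1 - (1/(1 - x))) + ((1/(1 - x)) - 1)/(1/(1 - x)), which simplifies back to x + 1/(1 - x) + (x - 1)/x; check: E(3) = 19/6, E(-1/2) = 19/6.   [invariant]
(C) x + 1/(1 - x) - (x - 1)/x  ->  (1/(1 - x)) + 1/(1 - (1/(1 - x))) - ((1/(1 - x)) - 1)/(1/(1 - x)) = (x^2(1 - x) - x + (x - 1)^2)/(x(x - 1)); check: E(3) = 11/6 but E(-1/2) = -17/6.   [not invariant]
(D) x^2  ->  (1/(1 - x))^2 = (x - 1)^(-2); check: E(3) = 9 but E(-1/2) = 1/4.   [not invariant]

Only (B) is unchanged. Indeed f(f(x)) = 1/(1 - 1/(1-x)) = (1-x)/(-x) = (x-1)/x, so E(x) = x + f(x) + f(f(x)) is the sum over the whole 3-cycle; applying f just permutes the three terms cyclically (x -> f(x) -> f(f(x)) -> x), leaving the sum unchanged.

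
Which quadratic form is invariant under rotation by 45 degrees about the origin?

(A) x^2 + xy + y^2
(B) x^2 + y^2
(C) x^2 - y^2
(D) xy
B

Rotation by 45 degrees sends (x, y) to (sqrt(2)x/2 - sqrt(2)y/2, sqrt(2)x/2 + sqrt(2)y/2).
Substitute the transformed coordinates into each option and compare with the original:
(A) x^2 + xy + y^2  ->  (sqrt(2)x/2 - sqrt(2)y/2)^2 + (sqrt(2)x/2 - sqrt(2)y/2)(sqrt(2)x/2 + sqrt(2)y/2) + (sqrt(2)x/2 + sqrt(2)y/2)^2 = 3x^2/2 + y^2/2   [differs from x^2 + xy + y^2: not invariant]
(B) x^2 + y^2  ->  (sqrt(2)x/2 - sqrt(2)y/2)^2 + (sqrt(2)x/2 + sqrt(2)y/2)^2 = x^2 + y^2   [equals x^2 + y^2: invariant]
(C) x^2 - y^2  ->  (sqrt(2)x/2 - sqrt(2)y/2)^2 - (sqrt(2)x/2 + sqrt(2)y/2)^2 = -2xy   [differs from x^2 - y^2: not invariant]
(D) xy  ->  (sqrt(2)x/2 - sqrt(2)y/2)(sqrt(2)x/2 + sqrt(2)y/2) = x^2/2 - y^2/2   [differs from xy: not invariant]

Only option (B), x^2 + y^2, is unchanged by the transformation.
x^2 + y^2 is the squared distance from the origin, which rotations preserve.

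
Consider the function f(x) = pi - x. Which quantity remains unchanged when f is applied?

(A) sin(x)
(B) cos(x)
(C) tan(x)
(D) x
A

For f(x) = pi - x:
sin(pi - x) = sin(x), so sine is invariant under this transformation.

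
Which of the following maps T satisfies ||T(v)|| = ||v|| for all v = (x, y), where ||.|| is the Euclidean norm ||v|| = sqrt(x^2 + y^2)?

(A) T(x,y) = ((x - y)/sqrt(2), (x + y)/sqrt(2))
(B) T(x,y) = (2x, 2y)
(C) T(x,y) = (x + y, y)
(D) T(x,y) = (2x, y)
A

A transformation preserves a norm if ||T(v)|| = ||v|| for every v; a single vector where the norm changes rules an option out.

(A) T(x,y) = ((x - y)/sqrt(2), (x + y)/sqrt(2)): preserves the norm -- it is an orthogonal map (a rotation/reflection), and (sqrt(2)(x - y)/2)^2 + (sqrt(2)(x + y)/2)^2 simplifies to x^2 + y^2.
(B) T(x,y) = (2x, 2y): v = (1, 0) has norm sqrt((1)^2 + (0)^2) = 1, but T(v) = (2, 0) has norm 2 -- not preserved.
(C) T(x,y) = (x + y, y): v = (0, 1) has norm sqrt((0)^2 + (1)^2) = 1, but T(v) = (1, 1) has norm sqrt(2) -- not preserved.
(D) T(x,y) = (2x, y): v = (1, 0) has norm sqrt((1)^2 + (0)^2) = 1, but T(v) = (2, 0) has norm 2 -- not preserved.

Therefore the answer is (A).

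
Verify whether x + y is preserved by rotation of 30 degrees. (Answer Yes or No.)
No

Applying rotation by 30 degrees: x' = x*cos(30 degrees) - y*sin(30 degrees) = sqrt(3)x/2 - y/2, y' = x*sin(30 degrees) + y*cos(30 degrees) = x/2 + sqrt(3)y/2

Substituting into x + y:
(sqrt(3)x/2 - y/2) + (x/2 + sqrt(3)y/2)
= x/2 + sqrt(3)x/2 - y/2 + sqrt(3)y/2

This differs from the original expression x + y, so it is NOT invariant.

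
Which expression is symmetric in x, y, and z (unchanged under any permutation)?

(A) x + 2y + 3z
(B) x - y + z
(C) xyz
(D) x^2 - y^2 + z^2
C

A symmetric expression is unchanged when the variables are permuted; here the transformation to test is the swap (x, y) -> (y, x).
A symmetric expression must survive every permutation; the single swap x <-> y already eliminates the distractors, and the keyed expression is also unchanged by x <-> z and y <-> z (each variable enters it in exactly the same way).
Substitute the transformed coordinates into each option and compare with the original:
(A) x + 2y + 3z  ->  (y) + 2(x) + 3z = 2x + y + 3z   [differs from x + 2y + 3z: not invariant]
(B) x - y + z  ->  (y) - (x) + z = -x + y + z   [differs from x - y + z: not invariant]
(C) xyz  ->  (y)(x)z = xyz   [equals xyz: invariant]
(D) x^2 - y^2 + z^2  ->  (y)^2 - (x)^2 + z^2 = -x^2 + y^2 + z^2   [differs from x^2 - y^2 + z^2: not invariant]

Only option (C), xyz, is unchanged by the transformation.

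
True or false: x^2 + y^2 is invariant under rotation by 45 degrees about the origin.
True

Applying rotation by 45 degrees: x' = x*cos(45 degrees) - y*sin(45 degrees) = sqrt(2)x/2 - sqrt(2)y/2, y' = x*sin(45 degrees) + y*cos(45 degrees) = sqrt(2)x/2 + sqrt(2)y/2

Substituting into x^2 + y^2:
(sqrt(2)x/2 - sqrt(2)y/2)^2 + (sqrt(2)x/2 + sqrt(2)y/2)^2
= x^2 + y^2

This equals the original expression x^2 + y^2, so it IS invariant.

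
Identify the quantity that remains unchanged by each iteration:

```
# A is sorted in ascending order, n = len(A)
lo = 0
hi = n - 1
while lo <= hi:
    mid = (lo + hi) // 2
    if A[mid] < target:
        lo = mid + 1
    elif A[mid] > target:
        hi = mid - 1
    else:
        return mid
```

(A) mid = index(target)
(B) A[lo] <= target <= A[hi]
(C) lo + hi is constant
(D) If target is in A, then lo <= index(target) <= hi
D

A loop invariant must hold before the first iteration and be re-established by every execution of the body.

(D) If target is in A, then lo <= index(target) <= hi: Before the loop [lo, hi] = [0, n-1] covers every index. When A[mid] < target, sortedness puts target strictly to the right of mid, so setting lo = mid + 1 keeps index(target) in [lo, hi]; symmetrically for hi = mid - 1. Hence 'if target is in A then lo <= index(target) <= hi' holds after every iteration, and when lo > hi it proves target is absent.

The other options fail:
(A) mid = index(target): mid is just the current probe; it equals index(target) only on the iteration that returns.
(B) A[lo] <= target <= A[hi]: fails when target is not in A (e.g. target < A[0] already violates it before the loop), so it is not maintained in general.
(C) lo + hi is constant: each iteration moves exactly one of lo, hi, so lo + hi changes (e.g. 0 + (n-1) becomes (mid+1) + (n-1)).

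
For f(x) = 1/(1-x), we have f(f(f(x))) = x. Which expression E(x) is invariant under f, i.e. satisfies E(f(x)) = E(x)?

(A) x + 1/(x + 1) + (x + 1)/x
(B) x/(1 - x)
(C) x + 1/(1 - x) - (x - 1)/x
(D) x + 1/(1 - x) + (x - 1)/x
D

Replace x by f(x) = 1/(1 - x) in each option and simplify. As a quick numerical cross-check, also compare E(4) with E(f(4)) = E(-1/3).

(A) x + 1/(x + 1) + (x + 1)/x  ->  (1/(1 - x)) + 1/((1/(1 - x)) + 1) + ((1/(1 - x)) + 1)/(1/(1 - x)) = (-x^3 + 6x^2 - 11x + 7)/(x^2 - 3x + 2); check: E(4) = 109/20 but E(-1/3) = -5/6.   [not invariant]
(B) x/(1 - x)  ->  (1/(1 - x))/(1 - (1/(1 - x))) = -1/x; check: E(4) = -4/3 but E(-1/3) = -1/4.   [not invariant]
(C) x + 1/(1 - x) - (x - 1)/x  ->  (1/(1 - x)) + 1/(1 - (1/(1 - x))) - ((1/(1 - x)) - 1)/(1/(1 - x)) = (x^2(1 - x) - x + (x - 1)^2)/(x(x - 1)); check: E(4) = 35/12 but E(-1/3) = -43/12.   [not invariant]
(D) x + 1/(1 - x) + (x - 1)/x  ->  (1/(1 - x)) + 1/(1 - (1/(1 - x))) + ((1/(1 - x)) - 1)/(1/(1 - x)), which simplifies back to x + 1/(1 - x) + (x - 1)/x; check: E(4) = 53/12, E(-1/3) = 53/12.   [invariant]

Only (D) is unchanged. Indeed f(f(x)) = 1/(1 - 1/(1-x)) = (1-x)/(-x) = (x-1)/x, so E(x) = x + f(x) + f(f(x)) is the sum over the whole 3-cycle; applying f just permutes the three terms cyclically (x -> f(x) -> f(f(x)) -> x), leaving the sum unchanged.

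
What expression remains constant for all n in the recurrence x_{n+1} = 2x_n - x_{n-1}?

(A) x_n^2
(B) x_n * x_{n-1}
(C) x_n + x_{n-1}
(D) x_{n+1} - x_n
D

For the recurrence x_{n+1} = 2x_n - x_{n-1}:

If x_{n+1} = 2x_n - x_{n-1}, then:
x_{n+1} - x_n = x_n - x_{n-1}
The first difference is constant throughout the sequence.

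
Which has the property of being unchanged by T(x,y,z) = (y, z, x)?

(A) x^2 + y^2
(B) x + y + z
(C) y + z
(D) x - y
B

Apply T(x,y,z) = (y, z, x) to each option, i.e. replace (x, y, z) by the transformed coordinates.
Substitute the transformed coordinates into each option and compare with the original:
(A) x^2 + y^2  ->  (y)^2 + (z)^2 = y^2 + z^2   [differs from x^2 + y^2: not invariant]
(B) x + y + z  ->  (y) + (z) + (x) = x + y + z   [equals x + y + z: invariant]
(C) y + z  ->  (z) + (x) = x + z   [differs from y + z: not invariant]
(D) x - y  ->  (y) - (z) = y - z   [differs from x - y: not invariant]

Only option (B), x + y + z, is unchanged by the transformation.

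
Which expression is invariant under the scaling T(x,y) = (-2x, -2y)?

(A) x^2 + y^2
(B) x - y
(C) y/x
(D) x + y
C

Under the uniform scaling T(x,y) = (-2x, -2y):
Substitute the transformed coordinates into each option and compare with the original:
(A) x^2 + y^2  ->  (-2x)^2 + (-2y)^2 = 4x^2 + 4y^2   [differs from x^2 + y^2: not invariant]
(B) x - y  ->  (-2x) - (-2y) = -2x + 2y   [differs from x - y: not invariant]
(C) y/x  ->  (-2y)/(-2x) = y/x   [equals y/x: invariant]
(D) x + y  ->  (-2x) + (-2y) = -2x - 2y   [differs from x + y: not invariant]

Only option (C), y/x, is unchanged by the transformation.
The common factor -2 cancels in a ratio of coordinates, while sums, products and sums of squares pick up factors of -2 or 4.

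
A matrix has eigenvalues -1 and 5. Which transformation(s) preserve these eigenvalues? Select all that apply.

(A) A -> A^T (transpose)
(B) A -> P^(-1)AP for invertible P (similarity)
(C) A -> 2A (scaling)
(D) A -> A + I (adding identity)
A and B

Eigenvalues are preserved by:
1. Similarity transformations: A -> P^(-1)AP (same characteristic polynomial)
2. Transpose: A^T has the same eigenvalues as A

Eigenvalues are NOT preserved by:
- Adding identity: eigenvalues become -1+1, 5+1
- Scaling: eigenvalues become -2, 10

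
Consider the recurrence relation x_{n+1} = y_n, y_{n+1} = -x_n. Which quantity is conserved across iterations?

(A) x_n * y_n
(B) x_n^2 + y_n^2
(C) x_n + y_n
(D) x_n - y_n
B

For the recurrence x_{n+1} = y_n, y_{n+1} = -x_n:

x_{n+1}^2 + y_{n+1}^2 = y_n^2 + (-x_n)^2 = x_n^2 + y_n^2
The sum of squares is conserved (like energy in a harmonic oscillator).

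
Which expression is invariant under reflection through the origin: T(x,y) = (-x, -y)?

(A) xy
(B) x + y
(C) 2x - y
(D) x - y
A

The map is reflection through the origin: T(x,y) = (-x, -y).
Substitute the transformed coordinates into each option and compare with the original:
(A) xy  ->  (-x)(-y) = xy   [equals xy: invariant]
(B) x + y  ->  (-x) + (-y) = -x - y   [differs from x + y: not invariant]
(C) 2x - y  ->  2(-x) - (-y) = -2x + y   [differs from 2x - y: not invariant]
(D) x - y  ->  (-x) - (-y) = -x + y   [differs from x - y: not invariant]

Only option (A), xy, is unchanged by the transformation.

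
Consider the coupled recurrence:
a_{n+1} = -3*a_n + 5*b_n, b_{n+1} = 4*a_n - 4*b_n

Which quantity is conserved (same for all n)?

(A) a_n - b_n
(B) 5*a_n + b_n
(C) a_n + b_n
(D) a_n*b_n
C

Replace a_n by a_{n+1} = -3*a_n + 5*b_n and b_n by b_{n+1} = 4*a_n - 4*b_n in each option and simplify:
(A) a_n - b_n  ->  (-3*a_n + 5*b_n) - (4*a_n - 4*b_n) = -7*a_n + 9*b_n   [not conserved]
(B) 5*a_n + b_n  ->  5*(-3*a_n + 5*b_n) + (4*a_n - 4*b_n) = -11*a_n + 21*b_n   [not conserved]
(C) a_n + b_n  ->  (-3*a_n + 5*b_n) + (4*a_n - 4*b_n) = a_n + b_n   [conserved]
(D) a_n*b_n  ->  (-3*a_n + 5*b_n)*(4*a_n - 4*b_n) = -12*a_n^2 + 32*a_n*b_n - 20*b_n^2   [not conserved]

Only (C) a_n + b_n returns to itself after one step, so it is the conserved quantity.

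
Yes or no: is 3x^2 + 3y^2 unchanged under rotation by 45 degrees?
Yes

Applying rotation by 45 degrees: x' = x*cos(45 degrees) - y*sin(45 degrees) = sqrt(2)x/2 - sqrt(2)y/2, y' = x*sin(45 degrees) + y*cos(45 degrees) = sqrt(2)x/2 + sqrt(2)y/2

Substituting into 3x^2 + 3y^2:
3(sqrt(2)x/2 - sqrt(2)y/2)^2 + 3(sqrt(2)x/2 + sqrt(2)y/2)^2
= 3x^2 + 3y^2

This equals the original expression 3x^2 + 3y^2, so it IS invariant.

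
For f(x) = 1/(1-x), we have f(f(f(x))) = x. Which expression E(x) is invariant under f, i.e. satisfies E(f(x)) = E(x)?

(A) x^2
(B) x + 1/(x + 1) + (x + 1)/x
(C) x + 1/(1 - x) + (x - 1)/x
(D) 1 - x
C

Replace x by f(x) = 1/(1 - x) in each option and simplify. As a quick numerical cross-check, also compare E(5) with E(f(5)) = E(-1/4).

(A) x^2  ->  (1/(1 - x))^2 = (x - 1)^(-2); check: E(5) = 25 but E(-1/4) = 1/16.   [not invariant]
(B) x + 1/(x + 1) + (x + 1)/x  ->  (1/(1 - x)) + 1/((1/(1 - x)) + 1) + ((1/(1 - x)) + 1)/(1/(1 - x)) = (-x^3 + 6x^2 - 11x + 7)/(x^2 - 3x + 2); check: E(5) = 191/30 but E(-1/4) = -23/12.   [not invariant]
(C) x + 1/(1 - x) + (x - 1)/x  ->  (1/(1 - x)) + 1/(1 - (1/(1 - x))) + ((1/(1 - x)) - 1)/(1/(1 - x)), which simplifies back to x + 1/(1 - x) + (x - 1)/x; check: E(5) = 111/20, E(-1/4) = 111/20.   [invariant]
(D) 1 - x  ->  1 - (1/(1 - x)) = x/(x - 1); check: E(5) = -4 but E(-1/4) = 5/4.   [not invariant]

Only (C) is unchanged. Indeed f(f(x)) = 1/(1 - 1/(1-x)) = (1-x)/(-x) = (x-1)/x, so E(x) = x + f(x) + f(f(x)) is the sum over the whole 3-cycle; applying f just permutes the three terms cyclically (x -> f(x) -> f(f(x)) -> x), leaving the sum unchanged.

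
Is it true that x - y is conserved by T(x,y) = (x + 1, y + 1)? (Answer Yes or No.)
Yes

Substitute T(x,y) = (x + 1, y + 1) into the expression and compare with the original.

Original: x - y
After applying T: (x + 1) - (y + 1) = x - y

This is identical to the original x - y, so the expression is invariant.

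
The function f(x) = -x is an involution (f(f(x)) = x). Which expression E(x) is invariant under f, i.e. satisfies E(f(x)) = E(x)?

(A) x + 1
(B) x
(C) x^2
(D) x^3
C

Replace x by f(x) = -x in each option and simplify. As a quick numerical cross-check, also compare E(4) with E(f(4)) = E(-4).

(A) x + 1  ->  (-x) + 1 = 1 - x; check: E(4) = 5 but E(-4) = -3.   [not invariant]
(B) x  ->  (-x) = -x; check: E(4) = 4 but E(-4) = -4.   [not invariant]
(C) x^2  ->  (-x)^2, which simplifies back to x^2; check: E(4) = 16, E(-4) = 16.   [invariant]
(D) x^3  ->  (-x)^3 = -x^3; check: E(4) = 64 but E(-4) = -64.   [not invariant]

Only (C) is unchanged. E is symmetric under swapping x with f(x) = -x, which is exactly what an involution does.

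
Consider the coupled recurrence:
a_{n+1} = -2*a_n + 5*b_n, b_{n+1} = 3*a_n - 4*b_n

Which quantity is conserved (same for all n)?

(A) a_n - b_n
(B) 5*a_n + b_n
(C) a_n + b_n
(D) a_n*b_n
C

Replace a_n by a_{n+1} = -2*a_n + 5*b_n and b_n by b_{n+1} = 3*a_n - 4*b_n in each option and simplify:
(A) a_n - b_n  ->  (-2*a_n + 5*b_n) - (3*a_n - 4*b_n) = -5*a_n + 9*b_n   [not conserved]
(B) 5*a_n + b_n  ->  5*(-2*a_n + 5*b_n) + (3*a_n - 4*b_n) = -7*a_n + 21*b_n   [not conserved]
(C) a_n + b_n  ->  (-2*a_n + 5*b_n) + (3*a_n - 4*b_n) = a_n + b_n   [conserved]
(D) a_n*b_n  ->  (-2*a_n + 5*b_n)*(3*a_n - 4*b_n) = -6*a_n^2 + 23*a_n*b_n - 20*b_n^2   [not conserved]

Only (C) a_n + b_n returns to itself after one step, so it is the conserved quantity.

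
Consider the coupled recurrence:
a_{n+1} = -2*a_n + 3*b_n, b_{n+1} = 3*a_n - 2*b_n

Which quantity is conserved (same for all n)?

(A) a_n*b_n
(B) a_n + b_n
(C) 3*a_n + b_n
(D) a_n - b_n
B

Replace a_n by a_{n+1} = -2*a_n + 3*b_n and b_n by b_{n+1} = 3*a_n - 2*b_n in each option and simplify:
(A) a_n*b_n  ->  (-2*a_n + 3*b_n)*(3*a_n - 2*b_n) = -6*a_n^2 + 13*a_n*b_n - 6*b_n^2   [not conserved]
(B) a_n + b_n  ->  (-2*a_n + 3*b_n) + (3*a_n - 2*b_n) = a_n + b_n   [conserved]
(C) 3*a_n + b_n  ->  3*(-2*a_n + 3*b_n) + (3*a_n - 2*b_n) = -3*a_n + 7*b_n   [not conserved]
(D) a_n - b_n  ->  (-2*a_n + 3*b_n) - (3*a_n - 2*b_n) = -5*a_n + 5*b_n   [not conserved]

Only (B) a_n + b_n returns to itself after one step, so it is the conserved quantity.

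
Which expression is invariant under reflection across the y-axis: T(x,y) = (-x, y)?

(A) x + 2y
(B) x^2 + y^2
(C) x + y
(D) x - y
B

The map is reflection across the y-axis: T(x,y) = (-x, y).
Substitute the transformed coordinates into each option and compare with the original:
(A) x + 2y  ->  (-x) + 2(y) = -x + 2y   [differs from x + 2y: not invariant]
(B) x^2 + y^2  ->  (-x)^2 + (y)^2 = x^2 + y^2   [equals x^2 + y^2: invariant]
(C) x + y  ->  (-x) + (y) = -x + y   [differs from x + y: not invariant]
(D) x - y  ->  (-x) - (y) = -x - y   [differs from x - y: not invariant]

Only option (B), x^2 + y^2, is unchanged by the transformation.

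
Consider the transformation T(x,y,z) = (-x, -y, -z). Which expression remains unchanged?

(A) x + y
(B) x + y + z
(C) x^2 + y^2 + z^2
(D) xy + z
C

Apply T(x,y,z) = (-x, -y, -z) to each option, i.e. replace (x, y, z) by the transformed coordinates.
Substitute the transformed coordinates into each option and compare with the original:
(A) x + y  ->  (-x) + (-y) = -x - y   [differs from x + y: not invariant]
(B) x + y + z  ->  (-x) + (-y) + (-z) = -x - y - z   [differs from x + y + z: not invariant]
(C) x^2 + y^2 + z^2  ->  (-x)^2 + (-y)^2 + (-z)^2 = x^2 + y^2 + z^2   [equals x^2 + y^2 + z^2: invariant]
(D) xy + z  ->  (-x)(-y) + (-z) = xy - z   [differs from xy + z: not invariant]

Only option (C), x^2 + y^2 + z^2, is unchanged by the transformation.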